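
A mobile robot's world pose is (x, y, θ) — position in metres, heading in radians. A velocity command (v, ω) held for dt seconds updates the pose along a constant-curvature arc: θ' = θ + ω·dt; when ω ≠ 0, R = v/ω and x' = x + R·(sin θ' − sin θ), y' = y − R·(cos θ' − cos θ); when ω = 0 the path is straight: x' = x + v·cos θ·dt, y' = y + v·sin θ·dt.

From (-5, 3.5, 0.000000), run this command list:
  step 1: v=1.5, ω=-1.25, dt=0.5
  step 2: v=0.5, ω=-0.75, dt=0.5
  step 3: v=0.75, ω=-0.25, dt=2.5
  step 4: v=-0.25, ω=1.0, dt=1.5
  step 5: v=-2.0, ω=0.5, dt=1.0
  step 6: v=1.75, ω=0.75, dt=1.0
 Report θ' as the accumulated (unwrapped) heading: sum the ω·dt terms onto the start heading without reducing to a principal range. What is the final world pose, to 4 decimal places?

(-4.5874, 2.4892, 1.1250)

step 1: θ'=-0.6250 (R=-1.2000) → pose (-4.2979, 3.2732, -0.6250)
step 2: θ'=-1.0000 (R=-0.6667) → pose (-4.1270, 3.0927, -1.0000)
step 3: θ'=-1.6250 (R=-3.0000) → pose (-3.6558, 1.3093, -1.6250)
step 4: θ'=-0.1250 (R=-0.2500) → pose (-3.8743, 1.5709, -0.1250)
step 5: θ'=0.3750 (R=-4.0000) → pose (-5.8380, 1.3241, 0.3750)
step 6: θ'=1.1250 (R=2.3333) → pose (-4.5874, 2.4892, 1.1250)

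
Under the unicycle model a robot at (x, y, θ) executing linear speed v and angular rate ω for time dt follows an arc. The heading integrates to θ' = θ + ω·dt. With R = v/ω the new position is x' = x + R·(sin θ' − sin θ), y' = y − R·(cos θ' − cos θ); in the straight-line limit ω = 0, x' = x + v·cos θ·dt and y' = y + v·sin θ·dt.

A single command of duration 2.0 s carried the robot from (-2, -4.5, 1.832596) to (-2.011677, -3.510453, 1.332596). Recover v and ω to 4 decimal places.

Δθ = 1.332596 − 1.832596 = -0.500000
ω = Δθ/dt = -0.500000/2.0 = -0.2500
R = −Δy/(cos θ' − cos θ) = -2.0000
v = R·ω = -2.0000·-0.2500 = 0.5000

v = 0.5000, ω = -0.2500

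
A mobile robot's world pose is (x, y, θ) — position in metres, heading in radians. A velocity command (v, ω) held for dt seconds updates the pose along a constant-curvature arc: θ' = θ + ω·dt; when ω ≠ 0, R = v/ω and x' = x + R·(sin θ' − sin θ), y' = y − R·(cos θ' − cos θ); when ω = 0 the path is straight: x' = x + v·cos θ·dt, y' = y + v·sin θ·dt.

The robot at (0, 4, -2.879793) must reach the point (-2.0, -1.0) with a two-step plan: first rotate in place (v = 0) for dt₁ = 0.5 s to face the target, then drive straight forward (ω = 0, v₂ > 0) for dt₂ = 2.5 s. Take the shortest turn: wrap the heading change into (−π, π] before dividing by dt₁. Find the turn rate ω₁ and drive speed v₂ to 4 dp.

heading to target = atan2(-1−4, -2−0) = -1.9513
Δθ = wrap(-1.9513 − -2.8798) = 0.9285; ω₁ = Δθ/dt₁ = 1.8570
distance = √((-2−0)² + (-1−4)²) = 5.3852; v₂ = distance/dt₂ = 2.1541

ω₁ = 1.8570, v₂ = 2.1541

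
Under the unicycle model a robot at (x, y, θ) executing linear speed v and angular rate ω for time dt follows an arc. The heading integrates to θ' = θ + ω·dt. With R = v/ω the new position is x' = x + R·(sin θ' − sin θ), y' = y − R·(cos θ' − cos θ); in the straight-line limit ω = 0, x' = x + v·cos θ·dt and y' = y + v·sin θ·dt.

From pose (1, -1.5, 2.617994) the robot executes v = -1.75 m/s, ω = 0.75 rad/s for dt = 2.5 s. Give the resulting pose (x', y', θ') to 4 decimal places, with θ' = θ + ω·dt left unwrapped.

(4.4441, 0.0129, 4.4930)

θ' = 2.6180 + 0.75·2.5 = 4.4930
R = v/ω = -1.75/0.75 = -2.3333
x' = 1 + -2.3333·(sin 4.4930 − sin 2.6180) = 4.4441
y' = -1.5 − -2.3333·(cos 4.4930 − cos 2.6180) = 0.0129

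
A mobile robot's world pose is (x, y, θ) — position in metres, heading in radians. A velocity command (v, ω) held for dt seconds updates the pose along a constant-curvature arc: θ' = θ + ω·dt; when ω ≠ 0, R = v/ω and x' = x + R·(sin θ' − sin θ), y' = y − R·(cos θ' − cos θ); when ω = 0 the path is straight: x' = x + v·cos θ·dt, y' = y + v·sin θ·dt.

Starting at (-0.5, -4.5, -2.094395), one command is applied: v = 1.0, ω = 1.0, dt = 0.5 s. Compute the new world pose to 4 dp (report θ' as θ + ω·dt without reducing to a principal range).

θ' = -2.0944 + 1.0·0.5 = -1.5944
R = v/ω = 1.0/1.0 = 1.0000
x' = -0.5 + 1.0000·(sin -1.5944 − sin -2.0944) = -0.6337
y' = -4.5 − 1.0000·(cos -1.5944 − cos -2.0944) = -4.9764

(-0.6337, -4.9764, -1.5944)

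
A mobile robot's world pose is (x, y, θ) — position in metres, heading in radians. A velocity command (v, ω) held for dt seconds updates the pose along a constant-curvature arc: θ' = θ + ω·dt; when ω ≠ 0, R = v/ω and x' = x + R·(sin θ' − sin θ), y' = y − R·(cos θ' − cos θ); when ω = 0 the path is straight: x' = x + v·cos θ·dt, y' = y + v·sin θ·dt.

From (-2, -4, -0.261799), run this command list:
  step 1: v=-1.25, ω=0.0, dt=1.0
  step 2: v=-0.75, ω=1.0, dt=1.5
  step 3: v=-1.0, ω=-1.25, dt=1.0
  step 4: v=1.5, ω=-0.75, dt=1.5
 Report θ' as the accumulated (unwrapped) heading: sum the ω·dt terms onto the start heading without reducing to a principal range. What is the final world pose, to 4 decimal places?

step 1: θ'=-0.2618 (straight) → pose (-3.2074, -3.6765, -0.2618)
step 2: θ'=1.2382 (R=-0.7500) → pose (-4.1104, -4.1560, 1.2382)
step 3: θ'=-0.0118 (R=0.8000) → pose (-4.8760, -4.6948, -0.0118)
step 4: θ'=-1.1368 (R=-2.0000) → pose (-3.0850, -5.8537, -1.1368)

(-3.0850, -5.8537, -1.1368)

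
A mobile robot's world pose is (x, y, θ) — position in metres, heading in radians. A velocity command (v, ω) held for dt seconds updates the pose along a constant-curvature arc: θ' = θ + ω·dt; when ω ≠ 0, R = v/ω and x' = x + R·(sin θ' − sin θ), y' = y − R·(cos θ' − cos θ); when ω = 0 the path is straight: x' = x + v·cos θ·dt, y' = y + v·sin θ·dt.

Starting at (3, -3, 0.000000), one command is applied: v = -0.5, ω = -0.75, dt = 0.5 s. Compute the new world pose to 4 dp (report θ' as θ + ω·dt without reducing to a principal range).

θ' = 0.0000 + -0.75·0.5 = -0.3750
R = v/ω = -0.5/-0.75 = 0.6667
x' = 3 + 0.6667·(sin -0.3750 − sin 0.0000) = 2.7558
y' = -3 − 0.6667·(cos -0.3750 − cos 0.0000) = -2.9537

(2.7558, -2.9537, -0.3750)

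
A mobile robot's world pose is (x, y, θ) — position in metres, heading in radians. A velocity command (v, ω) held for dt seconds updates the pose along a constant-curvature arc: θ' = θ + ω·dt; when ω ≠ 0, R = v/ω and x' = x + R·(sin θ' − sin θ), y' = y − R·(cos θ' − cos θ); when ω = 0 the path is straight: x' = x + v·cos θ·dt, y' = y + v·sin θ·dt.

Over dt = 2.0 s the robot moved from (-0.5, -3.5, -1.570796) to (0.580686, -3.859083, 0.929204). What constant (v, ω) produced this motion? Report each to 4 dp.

v = 0.7500, ω = 1.2500

Δθ = 0.929204 − -1.570796 = 2.500000
ω = Δθ/dt = 2.500000/2.0 = 1.2500
R = Δx/(sin θ' − sin θ) = 0.6000
v = R·ω = 0.6000·1.2500 = 0.7500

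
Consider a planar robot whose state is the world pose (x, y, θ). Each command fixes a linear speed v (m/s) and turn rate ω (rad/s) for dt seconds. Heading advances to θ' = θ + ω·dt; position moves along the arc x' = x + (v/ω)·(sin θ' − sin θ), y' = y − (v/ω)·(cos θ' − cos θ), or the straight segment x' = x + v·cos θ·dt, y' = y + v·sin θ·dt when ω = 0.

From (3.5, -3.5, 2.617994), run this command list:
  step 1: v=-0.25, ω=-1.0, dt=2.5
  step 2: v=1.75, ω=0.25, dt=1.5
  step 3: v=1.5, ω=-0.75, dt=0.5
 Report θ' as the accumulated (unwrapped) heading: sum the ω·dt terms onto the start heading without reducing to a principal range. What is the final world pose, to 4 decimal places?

step 1: θ'=0.1180 (R=0.2500) → pose (3.4044, -3.9648, 0.1180)
step 2: θ'=0.4930 (R=7.0000) → pose (5.8932, -3.1799, 0.4930)
step 3: θ'=0.1180 (R=-2.0000) → pose (6.6043, -2.9556, 0.1180)

(6.6043, -2.9556, 0.1180)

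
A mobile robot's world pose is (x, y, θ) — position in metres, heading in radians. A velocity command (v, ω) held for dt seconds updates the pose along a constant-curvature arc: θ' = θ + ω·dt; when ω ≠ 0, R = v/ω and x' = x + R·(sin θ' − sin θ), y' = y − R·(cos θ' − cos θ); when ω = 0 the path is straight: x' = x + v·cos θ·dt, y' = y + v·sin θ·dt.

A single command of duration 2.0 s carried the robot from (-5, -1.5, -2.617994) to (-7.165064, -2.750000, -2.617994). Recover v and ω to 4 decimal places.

Δθ = -2.617994 − -2.617994 = 0.000000
ω = Δθ/dt = 0.000000/2.0 = 0.0000
ω = 0 → v = (Δx·cos θ + Δy·sin θ)/dt = 1.2500

v = 1.2500, ω = 0.0000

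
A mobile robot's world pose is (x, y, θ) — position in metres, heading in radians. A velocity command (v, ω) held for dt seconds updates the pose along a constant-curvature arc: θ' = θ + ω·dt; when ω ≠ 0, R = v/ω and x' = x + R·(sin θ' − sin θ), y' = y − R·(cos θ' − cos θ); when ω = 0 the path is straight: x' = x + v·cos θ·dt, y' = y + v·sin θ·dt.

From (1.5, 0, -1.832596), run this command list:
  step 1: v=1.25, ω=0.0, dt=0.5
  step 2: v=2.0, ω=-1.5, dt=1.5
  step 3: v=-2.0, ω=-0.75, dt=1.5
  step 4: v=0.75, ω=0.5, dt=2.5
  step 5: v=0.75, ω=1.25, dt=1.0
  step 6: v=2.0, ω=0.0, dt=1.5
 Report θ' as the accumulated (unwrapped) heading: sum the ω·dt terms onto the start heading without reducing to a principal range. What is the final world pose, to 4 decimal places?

step 1: θ'=-1.8326 (straight) → pose (1.3382, -0.6037, -1.8326)
step 2: θ'=-4.0826 (R=-1.3333) → pose (-1.0272, -1.0439, -4.0826)
step 3: θ'=-5.2076 (R=2.6667) → pose (-0.8359, -3.8818, -5.2076)
step 4: θ'=-3.9576 (R=1.5000) → pose (-1.0631, -2.1412, -3.9576)
step 5: θ'=-2.7076 (R=0.6000) → pose (-1.7525, -2.0079, -2.7076)
step 6: θ'=-2.7076 (straight) → pose (-4.4744, -3.2694, -2.7076)

(-4.4744, -3.2694, -2.7076)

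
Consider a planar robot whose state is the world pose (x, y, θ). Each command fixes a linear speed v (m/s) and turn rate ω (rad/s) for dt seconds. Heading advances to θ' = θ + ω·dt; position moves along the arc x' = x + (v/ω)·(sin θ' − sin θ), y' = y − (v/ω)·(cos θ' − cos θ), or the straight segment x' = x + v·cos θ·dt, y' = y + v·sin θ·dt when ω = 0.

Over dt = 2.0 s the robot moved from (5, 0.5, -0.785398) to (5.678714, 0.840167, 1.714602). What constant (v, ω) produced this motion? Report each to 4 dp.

Δθ = 1.714602 − -0.785398 = 2.500000
ω = Δθ/dt = 2.500000/2.0 = 1.2500
R = Δx/(sin θ' − sin θ) = 0.4000
v = R·ω = 0.4000·1.2500 = 0.5000

v = 0.5000, ω = 1.2500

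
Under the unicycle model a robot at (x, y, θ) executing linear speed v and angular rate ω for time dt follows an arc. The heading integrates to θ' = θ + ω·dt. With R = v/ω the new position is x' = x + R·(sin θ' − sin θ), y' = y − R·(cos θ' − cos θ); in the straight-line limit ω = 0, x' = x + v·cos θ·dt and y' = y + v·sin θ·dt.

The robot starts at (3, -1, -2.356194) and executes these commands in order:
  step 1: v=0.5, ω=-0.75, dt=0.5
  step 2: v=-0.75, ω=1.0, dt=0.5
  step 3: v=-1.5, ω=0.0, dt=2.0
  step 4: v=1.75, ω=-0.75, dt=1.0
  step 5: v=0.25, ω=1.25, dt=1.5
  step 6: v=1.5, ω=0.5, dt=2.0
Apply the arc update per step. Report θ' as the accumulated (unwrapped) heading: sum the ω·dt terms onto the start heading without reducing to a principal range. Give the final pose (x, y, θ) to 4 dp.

step 1: θ'=-2.7312 (R=-0.6667) → pose (2.7946, -1.1399, -2.7312)
step 2: θ'=-2.2312 (R=-0.7500) → pose (3.0877, -0.9123, -2.2312)
step 3: θ'=-2.2312 (straight) → pose (4.9280, 1.4570, -2.2312)
step 4: θ'=-2.9812 (R=-2.3333) → pose (3.4579, 0.5849, -2.9812)
step 5: θ'=-1.1062 (R=0.2000) → pose (3.3110, 0.2979, -1.1062)
step 6: θ'=-0.1062 (R=3.0000) → pose (5.6750, -1.3410, -0.1062)

(5.6750, -1.3410, -0.1062)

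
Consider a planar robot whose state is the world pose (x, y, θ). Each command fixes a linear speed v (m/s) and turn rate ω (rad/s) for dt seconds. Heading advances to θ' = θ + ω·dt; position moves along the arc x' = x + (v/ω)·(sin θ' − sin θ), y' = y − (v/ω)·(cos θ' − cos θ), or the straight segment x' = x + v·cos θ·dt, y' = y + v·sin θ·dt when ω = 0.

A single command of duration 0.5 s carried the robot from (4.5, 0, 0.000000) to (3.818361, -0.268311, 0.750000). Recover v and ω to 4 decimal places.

v = -1.5000, ω = 1.5000

Δθ = 0.750000 − 0.000000 = 0.750000
ω = Δθ/dt = 0.750000/0.5 = 1.5000
R = Δx/(sin θ' − sin θ) = -1.0000
v = R·ω = -1.0000·1.5000 = -1.5000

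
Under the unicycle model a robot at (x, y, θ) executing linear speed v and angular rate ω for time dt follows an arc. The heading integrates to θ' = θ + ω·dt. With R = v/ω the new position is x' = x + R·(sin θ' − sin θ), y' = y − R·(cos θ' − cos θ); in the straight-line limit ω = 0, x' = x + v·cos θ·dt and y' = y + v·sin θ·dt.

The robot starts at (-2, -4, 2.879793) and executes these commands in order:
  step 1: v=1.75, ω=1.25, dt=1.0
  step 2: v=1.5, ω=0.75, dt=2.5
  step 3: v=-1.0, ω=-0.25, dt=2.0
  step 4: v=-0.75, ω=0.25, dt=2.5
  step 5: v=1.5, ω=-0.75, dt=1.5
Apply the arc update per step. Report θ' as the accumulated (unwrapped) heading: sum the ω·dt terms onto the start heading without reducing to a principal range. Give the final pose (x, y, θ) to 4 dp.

step 1: θ'=4.1298 (R=1.4000) → pose (-3.5314, -4.5820, 4.1298)
step 2: θ'=6.0048 (R=2.0000) → pose (-2.4109, -7.6054, 6.0048)
step 3: θ'=5.5048 (R=4.0000) → pose (-4.1202, -6.6076, 5.5048)
step 4: θ'=6.1298 (R=-3.0000) → pose (-5.7683, -5.7789, 6.1298)
step 5: θ'=5.0048 (R=-2.0000) → pose (-4.1588, -7.1789, 5.0048)

(-4.1588, -7.1789, 5.0048)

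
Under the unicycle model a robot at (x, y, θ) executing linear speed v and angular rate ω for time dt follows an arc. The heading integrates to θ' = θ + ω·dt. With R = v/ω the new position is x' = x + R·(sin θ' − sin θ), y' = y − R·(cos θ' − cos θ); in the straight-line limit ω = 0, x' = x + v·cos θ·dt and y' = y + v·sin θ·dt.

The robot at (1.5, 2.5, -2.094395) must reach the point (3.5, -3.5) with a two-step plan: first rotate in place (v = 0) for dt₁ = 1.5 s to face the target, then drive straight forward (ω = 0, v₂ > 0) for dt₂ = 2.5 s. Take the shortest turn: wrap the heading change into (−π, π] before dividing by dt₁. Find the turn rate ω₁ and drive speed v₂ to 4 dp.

ω₁ = 0.5636, v₂ = 2.5298

heading to target = atan2(-3.5−2.5, 3.5−1.5) = -1.2490
Δθ = wrap(-1.2490 − -2.0944) = 0.8453; ω₁ = Δθ/dt₁ = 0.5636
distance = √((3.5−1.5)² + (-3.5−2.5)²) = 6.3246; v₂ = distance/dt₂ = 2.5298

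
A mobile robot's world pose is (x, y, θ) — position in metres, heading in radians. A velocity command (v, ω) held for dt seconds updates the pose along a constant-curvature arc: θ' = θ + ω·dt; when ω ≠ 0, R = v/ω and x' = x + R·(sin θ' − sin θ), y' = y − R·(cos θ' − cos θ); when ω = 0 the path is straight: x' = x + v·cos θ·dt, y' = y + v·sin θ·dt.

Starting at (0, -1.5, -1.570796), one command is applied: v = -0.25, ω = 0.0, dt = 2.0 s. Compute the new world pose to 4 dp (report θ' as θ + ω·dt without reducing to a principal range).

θ' = -1.5708 + 0.0·2.0 = -1.5708
ω = 0 → straight: x' = 0 + -0.25·cos(-1.5708)·2.0 = 0.0000
y' = -1.5 + -0.25·sin(-1.5708)·2.0 = -1.0000

(0.0000, -1.0000, -1.5708)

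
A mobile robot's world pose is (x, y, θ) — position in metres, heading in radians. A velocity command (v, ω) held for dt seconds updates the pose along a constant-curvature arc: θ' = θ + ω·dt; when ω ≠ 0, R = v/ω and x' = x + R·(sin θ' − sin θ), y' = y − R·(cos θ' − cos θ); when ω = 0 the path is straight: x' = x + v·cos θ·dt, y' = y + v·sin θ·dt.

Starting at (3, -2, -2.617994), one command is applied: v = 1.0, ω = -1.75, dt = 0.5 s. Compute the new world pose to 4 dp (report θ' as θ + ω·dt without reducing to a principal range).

(2.5176, -2.0416, -3.4930)

θ' = -2.6180 + -1.75·0.5 = -3.4930
R = v/ω = 1.0/-1.75 = -0.5714
x' = 3 + -0.5714·(sin -3.4930 − sin -2.6180) = 2.5176
y' = -2 − -0.5714·(cos -3.4930 − cos -2.6180) = -2.0416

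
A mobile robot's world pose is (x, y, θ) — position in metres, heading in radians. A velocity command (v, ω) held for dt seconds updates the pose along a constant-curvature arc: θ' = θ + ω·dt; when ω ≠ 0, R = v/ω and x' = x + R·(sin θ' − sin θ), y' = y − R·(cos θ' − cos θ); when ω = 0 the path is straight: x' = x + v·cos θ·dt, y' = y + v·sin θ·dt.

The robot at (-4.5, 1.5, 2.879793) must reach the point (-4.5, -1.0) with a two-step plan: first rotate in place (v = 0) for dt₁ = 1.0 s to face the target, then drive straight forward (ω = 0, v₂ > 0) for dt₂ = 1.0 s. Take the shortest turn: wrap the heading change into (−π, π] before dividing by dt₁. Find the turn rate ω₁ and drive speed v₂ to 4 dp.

heading to target = atan2(-1−1.5, -4.5−-4.5) = -1.5708
Δθ = wrap(-1.5708 − 2.8798) = 1.8326; ω₁ = Δθ/dt₁ = 1.8326
distance = √((-4.5−-4.5)² + (-1−1.5)²) = 2.5000; v₂ = distance/dt₂ = 2.5000

ω₁ = 1.8326, v₂ = 2.5000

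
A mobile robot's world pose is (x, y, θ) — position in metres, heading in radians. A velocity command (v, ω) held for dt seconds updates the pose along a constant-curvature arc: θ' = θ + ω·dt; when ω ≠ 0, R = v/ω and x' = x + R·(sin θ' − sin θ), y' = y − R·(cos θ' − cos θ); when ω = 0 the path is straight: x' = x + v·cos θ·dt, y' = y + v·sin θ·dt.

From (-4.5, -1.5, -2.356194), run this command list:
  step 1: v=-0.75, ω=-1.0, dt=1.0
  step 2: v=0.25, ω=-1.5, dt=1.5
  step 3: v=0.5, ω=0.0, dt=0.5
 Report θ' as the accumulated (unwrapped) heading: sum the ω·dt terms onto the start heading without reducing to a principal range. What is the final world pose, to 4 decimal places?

step 1: θ'=-3.3562 (R=0.7500) → pose (-3.8100, -1.2975, -3.3562)
step 2: θ'=-5.6062 (R=-0.1667) → pose (-3.8789, -1.0048, -5.6062)
step 3: θ'=-5.6062 (straight) → pose (-3.6840, -0.8482, -5.6062)

(-3.6840, -0.8482, -5.6062)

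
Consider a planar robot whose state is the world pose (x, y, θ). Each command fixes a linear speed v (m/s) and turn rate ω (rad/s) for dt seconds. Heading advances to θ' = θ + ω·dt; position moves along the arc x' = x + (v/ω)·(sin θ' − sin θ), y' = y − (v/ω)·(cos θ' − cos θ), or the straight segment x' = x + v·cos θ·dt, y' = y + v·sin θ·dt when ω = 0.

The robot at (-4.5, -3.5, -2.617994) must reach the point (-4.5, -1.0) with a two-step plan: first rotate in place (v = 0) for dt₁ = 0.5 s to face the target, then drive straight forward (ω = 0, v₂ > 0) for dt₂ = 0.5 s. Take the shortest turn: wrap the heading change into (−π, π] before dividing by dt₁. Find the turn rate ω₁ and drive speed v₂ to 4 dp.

heading to target = atan2(-1−-3.5, -4.5−-4.5) = 1.5708
Δθ = wrap(1.5708 − -2.6180) = -2.0944; ω₁ = Δθ/dt₁ = -4.1888
distance = √((-4.5−-4.5)² + (-1−-3.5)²) = 2.5000; v₂ = distance/dt₂ = 5.0000

ω₁ = -4.1888, v₂ = 5.0000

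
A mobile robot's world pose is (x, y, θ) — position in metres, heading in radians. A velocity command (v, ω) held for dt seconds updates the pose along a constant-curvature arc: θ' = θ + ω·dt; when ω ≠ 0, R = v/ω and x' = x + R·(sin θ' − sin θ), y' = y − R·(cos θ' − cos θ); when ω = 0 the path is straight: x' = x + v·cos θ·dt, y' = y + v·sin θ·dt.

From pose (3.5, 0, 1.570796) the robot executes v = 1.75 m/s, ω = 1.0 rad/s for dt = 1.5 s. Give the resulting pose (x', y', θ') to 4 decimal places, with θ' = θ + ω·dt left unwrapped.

(1.8738, 1.7456, 3.0708)

θ' = 1.5708 + 1.0·1.5 = 3.0708
R = v/ω = 1.75/1.0 = 1.7500
x' = 3.5 + 1.7500·(sin 3.0708 − sin 1.5708) = 1.8738
y' = 0 − 1.7500·(cos 3.0708 − cos 1.5708) = 1.7456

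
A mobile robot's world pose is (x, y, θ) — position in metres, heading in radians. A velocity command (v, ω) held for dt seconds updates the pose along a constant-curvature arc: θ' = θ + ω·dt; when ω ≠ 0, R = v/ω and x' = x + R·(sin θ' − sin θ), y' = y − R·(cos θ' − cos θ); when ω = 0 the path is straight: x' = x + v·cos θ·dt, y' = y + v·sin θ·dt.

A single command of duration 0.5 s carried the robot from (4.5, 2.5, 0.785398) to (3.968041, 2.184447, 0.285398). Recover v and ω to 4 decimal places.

v = -1.2500, ω = -1.0000

Δθ = 0.285398 − 0.785398 = -0.500000
ω = Δθ/dt = -0.500000/0.5 = -1.0000
R = Δx/(sin θ' − sin θ) = 1.2500
v = R·ω = 1.2500·-1.0000 = -1.2500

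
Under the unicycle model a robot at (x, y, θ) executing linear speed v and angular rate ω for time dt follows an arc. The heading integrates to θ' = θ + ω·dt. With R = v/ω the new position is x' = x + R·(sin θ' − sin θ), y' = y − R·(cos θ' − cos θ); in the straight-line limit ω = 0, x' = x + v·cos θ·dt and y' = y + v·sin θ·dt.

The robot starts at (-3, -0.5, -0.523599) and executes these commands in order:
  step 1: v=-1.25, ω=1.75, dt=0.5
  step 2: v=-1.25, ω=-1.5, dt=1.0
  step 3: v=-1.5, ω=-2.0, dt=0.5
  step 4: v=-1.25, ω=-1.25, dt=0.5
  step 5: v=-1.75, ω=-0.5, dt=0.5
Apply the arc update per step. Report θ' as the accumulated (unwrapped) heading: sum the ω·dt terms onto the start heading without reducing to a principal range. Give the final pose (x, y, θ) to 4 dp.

(-3.2691, 1.3068, -3.0236)

step 1: θ'=0.3514 (R=-0.7143) → pose (-3.6030, -0.4480, 0.3514)
step 2: θ'=-1.1486 (R=0.8333) → pose (-4.6500, -0.0070, -1.1486)
step 3: θ'=-2.1486 (R=0.7500) → pose (-4.5941, 0.7099, -2.1486)
step 4: θ'=-2.7736 (R=1.0000) → pose (-4.1162, 1.0968, -2.7736)
step 5: θ'=-3.0236 (R=3.5000) → pose (-3.2691, 1.3068, -3.0236)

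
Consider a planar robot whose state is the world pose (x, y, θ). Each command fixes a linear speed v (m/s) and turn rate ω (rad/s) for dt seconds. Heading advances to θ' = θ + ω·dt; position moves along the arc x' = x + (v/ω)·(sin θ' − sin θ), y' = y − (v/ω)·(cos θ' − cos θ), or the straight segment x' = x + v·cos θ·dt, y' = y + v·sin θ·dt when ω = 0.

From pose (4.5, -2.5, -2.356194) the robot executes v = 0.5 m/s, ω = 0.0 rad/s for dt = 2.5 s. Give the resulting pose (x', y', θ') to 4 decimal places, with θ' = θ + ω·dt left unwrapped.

(3.6161, -3.3839, -2.3562)

θ' = -2.3562 + 0.0·2.5 = -2.3562
ω = 0 → straight: x' = 4.5 + 0.5·cos(-2.3562)·2.5 = 3.6161
y' = -2.5 + 0.5·sin(-2.3562)·2.5 = -3.3839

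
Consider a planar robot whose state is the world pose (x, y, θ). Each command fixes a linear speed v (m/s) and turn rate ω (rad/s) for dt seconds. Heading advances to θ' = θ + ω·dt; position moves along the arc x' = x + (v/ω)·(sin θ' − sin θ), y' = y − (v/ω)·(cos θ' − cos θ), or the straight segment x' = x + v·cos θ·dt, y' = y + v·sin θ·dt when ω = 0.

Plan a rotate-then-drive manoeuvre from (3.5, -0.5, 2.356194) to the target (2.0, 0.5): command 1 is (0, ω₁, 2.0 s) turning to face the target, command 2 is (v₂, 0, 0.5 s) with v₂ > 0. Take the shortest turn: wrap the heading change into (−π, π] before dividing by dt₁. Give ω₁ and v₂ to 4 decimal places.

heading to target = atan2(0.5−-0.5, 2−3.5) = 2.5536
Δθ = wrap(2.5536 − 2.3562) = 0.1974; ω₁ = Δθ/dt₁ = 0.0987
distance = √((2−3.5)² + (0.5−-0.5)²) = 1.8028; v₂ = distance/dt₂ = 3.6056

ω₁ = 0.0987, v₂ = 3.6056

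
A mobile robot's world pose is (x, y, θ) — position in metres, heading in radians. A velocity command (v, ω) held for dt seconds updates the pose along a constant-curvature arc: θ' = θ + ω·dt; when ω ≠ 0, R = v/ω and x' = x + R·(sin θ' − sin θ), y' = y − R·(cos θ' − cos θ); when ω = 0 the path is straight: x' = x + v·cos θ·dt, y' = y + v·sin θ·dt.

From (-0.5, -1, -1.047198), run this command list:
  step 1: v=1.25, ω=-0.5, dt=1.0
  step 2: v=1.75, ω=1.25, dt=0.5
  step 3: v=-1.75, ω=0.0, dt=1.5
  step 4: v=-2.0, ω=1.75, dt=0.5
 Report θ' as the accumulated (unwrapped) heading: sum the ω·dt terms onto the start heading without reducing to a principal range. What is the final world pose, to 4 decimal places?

(-2.3244, -0.4605, -0.0472)

step 1: θ'=-1.5472 (R=-2.5000) → pose (-0.1658, -2.1910, -1.5472)
step 2: θ'=-0.9222 (R=1.4000) → pose (0.1181, -3.0037, -0.9222)
step 3: θ'=-0.9222 (straight) → pose (-1.4675, -0.9117, -0.9222)
step 4: θ'=-0.0472 (R=-1.1429) → pose (-2.3244, -0.4605, -0.0472)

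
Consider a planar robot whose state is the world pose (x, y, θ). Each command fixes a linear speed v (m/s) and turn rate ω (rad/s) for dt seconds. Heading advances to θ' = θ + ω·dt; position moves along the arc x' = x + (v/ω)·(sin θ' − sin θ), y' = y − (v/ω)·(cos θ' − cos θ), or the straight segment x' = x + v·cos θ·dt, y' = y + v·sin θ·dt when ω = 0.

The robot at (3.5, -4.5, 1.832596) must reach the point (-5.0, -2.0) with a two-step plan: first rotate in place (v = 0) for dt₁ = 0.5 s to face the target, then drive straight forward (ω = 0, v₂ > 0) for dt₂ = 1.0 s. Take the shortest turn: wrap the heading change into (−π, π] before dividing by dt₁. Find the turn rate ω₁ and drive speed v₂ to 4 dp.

heading to target = atan2(-2−-4.5, -5−3.5) = 2.8555
Δθ = wrap(2.8555 − 1.8326) = 1.0229; ω₁ = Δθ/dt₁ = 2.0459
distance = √((-5−3.5)² + (-2−-4.5)²) = 8.8600; v₂ = distance/dt₂ = 8.8600

ω₁ = 2.0459, v₂ = 8.8600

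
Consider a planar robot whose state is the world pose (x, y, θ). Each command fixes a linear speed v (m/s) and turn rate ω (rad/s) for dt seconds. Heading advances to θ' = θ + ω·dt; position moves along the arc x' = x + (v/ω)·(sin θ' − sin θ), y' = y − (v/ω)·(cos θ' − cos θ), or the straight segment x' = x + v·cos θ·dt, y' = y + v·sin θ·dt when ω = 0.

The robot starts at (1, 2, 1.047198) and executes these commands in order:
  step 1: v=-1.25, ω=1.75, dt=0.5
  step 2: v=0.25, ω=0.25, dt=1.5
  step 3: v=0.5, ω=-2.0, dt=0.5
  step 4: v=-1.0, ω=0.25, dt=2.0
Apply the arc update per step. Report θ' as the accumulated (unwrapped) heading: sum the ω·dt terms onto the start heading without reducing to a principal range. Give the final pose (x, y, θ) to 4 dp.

(0.6561, -0.0281, 1.7972)

step 1: θ'=1.9222 (R=-0.7143) → pose (0.9480, 1.3970, 1.9222)
step 2: θ'=2.2972 (R=1.0000) → pose (0.7566, 1.7170, 2.2972)
step 3: θ'=1.2972 (R=-0.2500) → pose (0.7028, 1.9506, 1.2972)
step 4: θ'=1.7972 (R=-4.0000) → pose (0.6561, -0.0281, 1.7972)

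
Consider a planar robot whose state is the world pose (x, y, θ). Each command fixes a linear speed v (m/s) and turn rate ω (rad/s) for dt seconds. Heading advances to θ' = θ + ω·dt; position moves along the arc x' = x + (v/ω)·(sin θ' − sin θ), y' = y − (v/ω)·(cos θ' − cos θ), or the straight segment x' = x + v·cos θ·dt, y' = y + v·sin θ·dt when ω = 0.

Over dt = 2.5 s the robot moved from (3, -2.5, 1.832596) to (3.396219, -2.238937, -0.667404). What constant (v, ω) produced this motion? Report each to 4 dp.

v = 0.2500, ω = -1.0000

Δθ = -0.667404 − 1.832596 = -2.500000
ω = Δθ/dt = -2.500000/2.5 = -1.0000
R = Δx/(sin θ' − sin θ) = -0.2500
v = R·ω = -0.2500·-1.0000 = 0.2500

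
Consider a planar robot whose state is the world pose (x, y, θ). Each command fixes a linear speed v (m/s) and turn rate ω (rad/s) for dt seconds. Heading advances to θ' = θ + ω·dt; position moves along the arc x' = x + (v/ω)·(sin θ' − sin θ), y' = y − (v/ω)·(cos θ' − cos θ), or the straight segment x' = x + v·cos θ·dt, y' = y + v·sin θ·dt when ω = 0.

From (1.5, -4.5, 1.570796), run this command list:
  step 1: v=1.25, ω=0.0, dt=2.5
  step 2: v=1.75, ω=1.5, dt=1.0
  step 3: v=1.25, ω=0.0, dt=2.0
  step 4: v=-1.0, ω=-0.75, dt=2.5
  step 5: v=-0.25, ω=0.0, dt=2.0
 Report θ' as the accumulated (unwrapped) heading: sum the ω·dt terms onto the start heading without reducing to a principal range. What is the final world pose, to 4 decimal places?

step 1: θ'=1.5708 (straight) → pose (1.5000, -1.3750, 1.5708)
step 2: θ'=3.0708 (R=1.1667) → pose (0.4159, -0.2113, 3.0708)
step 3: θ'=3.0708 (straight) → pose (-2.0779, -0.0344, 3.0708)
step 4: θ'=1.1958 (R=1.3333) → pose (-0.9315, -1.8528, 1.1958)
step 5: θ'=1.1958 (straight) → pose (-1.1147, -2.3180, 1.1958)

(-1.1147, -2.3180, 1.1958)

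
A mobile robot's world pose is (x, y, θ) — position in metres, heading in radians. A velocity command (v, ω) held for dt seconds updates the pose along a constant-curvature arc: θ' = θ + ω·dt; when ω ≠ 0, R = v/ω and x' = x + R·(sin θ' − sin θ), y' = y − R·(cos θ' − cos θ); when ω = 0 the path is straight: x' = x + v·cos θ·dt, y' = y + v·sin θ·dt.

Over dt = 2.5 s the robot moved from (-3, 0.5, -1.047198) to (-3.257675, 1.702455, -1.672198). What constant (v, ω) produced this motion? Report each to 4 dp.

Δθ = -1.672198 − -1.047198 = -0.625000
ω = Δθ/dt = -0.625000/2.5 = -0.2500
R = −Δy/(cos θ' − cos θ) = 2.0000
v = R·ω = 2.0000·-0.2500 = -0.5000

v = -0.5000, ω = -0.2500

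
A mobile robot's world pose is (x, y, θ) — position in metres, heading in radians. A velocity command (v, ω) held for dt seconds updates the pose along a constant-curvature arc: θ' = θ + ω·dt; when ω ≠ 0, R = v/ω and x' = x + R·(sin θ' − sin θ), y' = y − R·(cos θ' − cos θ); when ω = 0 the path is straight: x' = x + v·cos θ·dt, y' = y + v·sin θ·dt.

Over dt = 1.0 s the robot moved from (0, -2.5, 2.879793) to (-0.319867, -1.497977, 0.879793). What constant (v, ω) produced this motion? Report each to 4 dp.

v = 1.2500, ω = -2.0000

Δθ = 0.879793 − 2.879793 = -2.000000
ω = Δθ/dt = -2.000000/1.0 = -2.0000
R = −Δy/(cos θ' − cos θ) = -0.6250
v = R·ω = -0.6250·-2.0000 = 1.2500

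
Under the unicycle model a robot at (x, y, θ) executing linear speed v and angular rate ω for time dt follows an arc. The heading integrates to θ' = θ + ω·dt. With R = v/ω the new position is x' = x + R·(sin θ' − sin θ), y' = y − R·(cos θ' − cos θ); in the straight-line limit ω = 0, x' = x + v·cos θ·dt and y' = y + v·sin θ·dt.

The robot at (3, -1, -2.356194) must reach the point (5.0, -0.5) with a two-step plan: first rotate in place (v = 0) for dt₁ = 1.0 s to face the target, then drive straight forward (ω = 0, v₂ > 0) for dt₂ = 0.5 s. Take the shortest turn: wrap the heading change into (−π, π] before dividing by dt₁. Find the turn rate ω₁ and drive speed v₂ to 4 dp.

ω₁ = 2.6012, v₂ = 4.1231

heading to target = atan2(-0.5−-1, 5−3) = 0.2450
Δθ = wrap(0.2450 − -2.3562) = 2.6012; ω₁ = Δθ/dt₁ = 2.6012
distance = √((5−3)² + (-0.5−-1)²) = 2.0616; v₂ = distance/dt₂ = 4.1231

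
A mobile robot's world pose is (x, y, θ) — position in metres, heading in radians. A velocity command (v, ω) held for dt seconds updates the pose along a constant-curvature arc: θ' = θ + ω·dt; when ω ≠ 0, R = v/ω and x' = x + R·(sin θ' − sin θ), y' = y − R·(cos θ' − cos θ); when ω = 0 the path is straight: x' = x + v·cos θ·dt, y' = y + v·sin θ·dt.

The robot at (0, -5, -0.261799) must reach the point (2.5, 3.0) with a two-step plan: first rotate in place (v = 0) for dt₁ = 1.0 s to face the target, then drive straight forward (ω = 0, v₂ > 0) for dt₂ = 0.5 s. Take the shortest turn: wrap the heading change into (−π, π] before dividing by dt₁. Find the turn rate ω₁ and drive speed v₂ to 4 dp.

ω₁ = 1.5297, v₂ = 16.7631

heading to target = atan2(3−-5, 2.5−0) = 1.2679
Δθ = wrap(1.2679 − -0.2618) = 1.5297; ω₁ = Δθ/dt₁ = 1.5297
distance = √((2.5−0)² + (3−-5)²) = 8.3815; v₂ = distance/dt₂ = 16.7631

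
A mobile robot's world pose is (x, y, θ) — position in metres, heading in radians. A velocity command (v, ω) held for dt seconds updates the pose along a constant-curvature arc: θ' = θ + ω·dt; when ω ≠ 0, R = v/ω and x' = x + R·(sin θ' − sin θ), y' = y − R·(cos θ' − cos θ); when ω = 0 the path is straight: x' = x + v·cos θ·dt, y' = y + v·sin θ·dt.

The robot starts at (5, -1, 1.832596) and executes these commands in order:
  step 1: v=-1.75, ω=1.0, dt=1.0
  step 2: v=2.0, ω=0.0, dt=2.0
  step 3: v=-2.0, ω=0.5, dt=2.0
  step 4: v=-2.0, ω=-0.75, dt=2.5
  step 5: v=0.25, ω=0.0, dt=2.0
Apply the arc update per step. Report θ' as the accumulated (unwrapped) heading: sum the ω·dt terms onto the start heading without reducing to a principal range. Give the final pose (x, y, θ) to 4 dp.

step 1: θ'=2.8326 (R=-1.7500) → pose (6.1582, -2.2142, 2.8326)
step 2: θ'=2.8326 (straight) → pose (2.3476, -0.9978, 2.8326)
step 3: θ'=3.8326 (R=-4.0000) → pose (6.1133, -0.2696, 3.8326)
step 4: θ'=1.9576 (R=2.6667) → pose (10.2824, -1.3187, 1.9576)
step 5: θ'=1.9576 (straight) → pose (10.0938, -0.8556, 1.9576)

(10.0938, -0.8556, 1.9576)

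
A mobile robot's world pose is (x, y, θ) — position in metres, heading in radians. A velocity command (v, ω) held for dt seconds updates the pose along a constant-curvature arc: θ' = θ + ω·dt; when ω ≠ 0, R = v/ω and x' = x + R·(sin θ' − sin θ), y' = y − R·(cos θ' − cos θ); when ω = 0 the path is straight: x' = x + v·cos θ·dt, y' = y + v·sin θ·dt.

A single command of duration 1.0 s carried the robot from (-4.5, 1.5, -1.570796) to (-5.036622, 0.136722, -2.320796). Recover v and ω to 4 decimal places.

Δθ = -2.320796 − -1.570796 = -0.750000
ω = Δθ/dt = -0.750000/1.0 = -0.7500
R = −Δy/(cos θ' − cos θ) = -2.0000
v = R·ω = -2.0000·-0.7500 = 1.5000

v = 1.5000, ω = -0.7500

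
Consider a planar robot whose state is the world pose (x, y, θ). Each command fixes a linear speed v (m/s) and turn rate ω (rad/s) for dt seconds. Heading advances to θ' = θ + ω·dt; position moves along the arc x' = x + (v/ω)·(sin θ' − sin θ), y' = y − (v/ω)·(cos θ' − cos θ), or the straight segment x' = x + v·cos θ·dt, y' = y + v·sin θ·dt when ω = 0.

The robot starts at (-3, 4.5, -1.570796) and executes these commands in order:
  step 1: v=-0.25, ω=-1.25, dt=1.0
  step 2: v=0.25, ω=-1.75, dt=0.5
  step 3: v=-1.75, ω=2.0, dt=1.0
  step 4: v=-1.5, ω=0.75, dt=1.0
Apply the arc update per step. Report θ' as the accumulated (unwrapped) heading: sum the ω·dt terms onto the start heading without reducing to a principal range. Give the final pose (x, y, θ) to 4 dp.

(-2.0171, 6.7584, -0.9458)

step 1: θ'=-2.8208 (R=0.2000) → pose (-2.8631, 4.6898, -2.8208)
step 2: θ'=-3.6958 (R=-0.1429) → pose (-2.9833, 4.7039, -3.6958)
step 3: θ'=-1.6958 (R=-0.8750) → pose (-1.6546, 5.3388, -1.6958)
step 4: θ'=-0.9458 (R=-2.0000) → pose (-2.0171, 6.7584, -0.9458)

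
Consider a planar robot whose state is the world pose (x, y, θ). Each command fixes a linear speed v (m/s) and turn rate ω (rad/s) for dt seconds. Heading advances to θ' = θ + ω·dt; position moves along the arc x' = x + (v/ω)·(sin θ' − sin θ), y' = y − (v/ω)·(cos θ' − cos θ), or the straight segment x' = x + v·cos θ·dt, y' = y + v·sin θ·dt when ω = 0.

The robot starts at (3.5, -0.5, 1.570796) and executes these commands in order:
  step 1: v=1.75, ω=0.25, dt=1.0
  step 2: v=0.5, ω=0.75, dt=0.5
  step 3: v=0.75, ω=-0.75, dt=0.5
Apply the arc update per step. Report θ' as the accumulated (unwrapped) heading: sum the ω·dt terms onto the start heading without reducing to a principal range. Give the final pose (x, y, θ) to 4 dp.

step 1: θ'=1.8208 (R=7.0000) → pose (3.2824, 1.2318, 1.8208)
step 2: θ'=2.1958 (R=0.6667) → pose (3.1771, 1.4570, 2.1958)
step 3: θ'=1.8208 (R=-1.0000) → pose (3.0191, 1.7947, 1.8208)

(3.0191, 1.7947, 1.8208)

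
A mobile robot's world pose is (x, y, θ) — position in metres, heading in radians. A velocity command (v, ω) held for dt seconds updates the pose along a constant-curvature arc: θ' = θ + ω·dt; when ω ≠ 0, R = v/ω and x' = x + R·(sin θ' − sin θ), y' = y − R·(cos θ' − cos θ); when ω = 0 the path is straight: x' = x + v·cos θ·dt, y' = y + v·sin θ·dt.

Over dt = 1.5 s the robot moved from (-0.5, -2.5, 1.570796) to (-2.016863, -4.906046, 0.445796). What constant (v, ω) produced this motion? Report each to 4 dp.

v = -2.0000, ω = -0.7500

Δθ = 0.445796 − 1.570796 = -1.125000
ω = Δθ/dt = -1.125000/1.5 = -0.7500
R = −Δy/(cos θ' − cos θ) = 2.6667
v = R·ω = 2.6667·-0.7500 = -2.0000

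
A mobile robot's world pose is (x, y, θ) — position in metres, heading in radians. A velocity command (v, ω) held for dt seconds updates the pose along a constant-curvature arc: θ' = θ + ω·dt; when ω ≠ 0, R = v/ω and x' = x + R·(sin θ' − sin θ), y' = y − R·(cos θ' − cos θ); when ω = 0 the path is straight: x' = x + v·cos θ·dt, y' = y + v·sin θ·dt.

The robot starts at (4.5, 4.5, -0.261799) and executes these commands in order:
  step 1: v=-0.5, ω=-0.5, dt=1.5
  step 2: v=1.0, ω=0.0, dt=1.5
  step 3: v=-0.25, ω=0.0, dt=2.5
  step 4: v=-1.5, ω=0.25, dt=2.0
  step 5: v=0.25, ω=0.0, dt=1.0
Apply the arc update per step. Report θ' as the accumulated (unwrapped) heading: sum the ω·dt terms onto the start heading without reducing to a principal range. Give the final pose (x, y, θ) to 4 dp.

(2.4448, 6.1205, -0.5118)

step 1: θ'=-1.0118 (R=1.0000) → pose (3.9110, 4.9356, -1.0118)
step 2: θ'=-1.0118 (straight) → pose (4.7065, 3.6639, -1.0118)
step 3: θ'=-1.0118 (straight) → pose (4.3751, 4.1938, -1.0118)
step 4: θ'=-0.5118 (R=-6.0000) → pose (2.2268, 6.2429, -0.5118)
step 5: θ'=-0.5118 (straight) → pose (2.4448, 6.1205, -0.5118)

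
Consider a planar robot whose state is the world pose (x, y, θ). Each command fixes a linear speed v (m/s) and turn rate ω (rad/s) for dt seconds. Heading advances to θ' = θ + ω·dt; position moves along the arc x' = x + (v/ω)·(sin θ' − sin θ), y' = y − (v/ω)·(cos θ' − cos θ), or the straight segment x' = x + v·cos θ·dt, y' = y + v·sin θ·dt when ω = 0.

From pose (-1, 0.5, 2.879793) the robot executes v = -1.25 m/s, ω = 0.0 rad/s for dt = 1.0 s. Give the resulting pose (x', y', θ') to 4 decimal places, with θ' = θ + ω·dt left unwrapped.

θ' = 2.8798 + 0.0·1.0 = 2.8798
ω = 0 → straight: x' = -1 + -1.25·cos(2.8798)·1.0 = 0.2074
y' = 0.5 + -1.25·sin(2.8798)·1.0 = 0.1765

(0.2074, 0.1765, 2.8798)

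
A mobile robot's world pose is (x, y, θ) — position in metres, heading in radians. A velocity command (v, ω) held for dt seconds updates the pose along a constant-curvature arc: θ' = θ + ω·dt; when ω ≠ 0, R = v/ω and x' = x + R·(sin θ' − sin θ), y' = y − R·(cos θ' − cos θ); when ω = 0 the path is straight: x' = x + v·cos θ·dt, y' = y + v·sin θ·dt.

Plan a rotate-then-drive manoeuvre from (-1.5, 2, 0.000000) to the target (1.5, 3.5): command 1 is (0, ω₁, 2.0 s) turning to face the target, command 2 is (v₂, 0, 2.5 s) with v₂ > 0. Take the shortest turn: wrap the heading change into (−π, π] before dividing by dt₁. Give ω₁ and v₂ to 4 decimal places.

heading to target = atan2(3.5−2, 1.5−-1.5) = 0.4636
Δθ = wrap(0.4636 − 0.0000) = 0.4636; ω₁ = Δθ/dt₁ = 0.2318
distance = √((1.5−-1.5)² + (3.5−2)²) = 3.3541; v₂ = distance/dt₂ = 1.3416

ω₁ = 0.2318, v₂ = 1.3416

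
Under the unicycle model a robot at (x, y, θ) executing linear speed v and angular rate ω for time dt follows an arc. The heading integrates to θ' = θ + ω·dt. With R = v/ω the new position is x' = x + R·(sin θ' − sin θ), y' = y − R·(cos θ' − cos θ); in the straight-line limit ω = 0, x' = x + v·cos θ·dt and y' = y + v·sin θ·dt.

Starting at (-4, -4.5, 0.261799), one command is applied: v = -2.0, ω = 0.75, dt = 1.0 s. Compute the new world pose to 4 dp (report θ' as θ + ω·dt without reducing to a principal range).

(-5.5706, -5.6616, 1.0118)

θ' = 0.2618 + 0.75·1.0 = 1.0118
R = v/ω = -2.0/0.75 = -2.6667
x' = -4 + -2.6667·(sin 1.0118 − sin 0.2618) = -5.5706
y' = -4.5 − -2.6667·(cos 1.0118 − cos 0.2618) = -5.6616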